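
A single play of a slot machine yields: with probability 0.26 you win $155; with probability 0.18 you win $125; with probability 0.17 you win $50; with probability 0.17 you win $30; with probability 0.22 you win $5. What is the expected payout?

E[payout] = 155·0.26 + 125·0.18 + 50·0.17 + 30·0.17 + 5·0.22
 = 40.3 + 22.5 + 8.5 + 5.1 + 1.1
 = 77.5

77.5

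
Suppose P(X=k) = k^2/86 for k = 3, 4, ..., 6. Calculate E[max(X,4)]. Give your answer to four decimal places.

E[max(X,4)] = Σ max(x,4)·P(X=x)
 = 4·9/86 + 4·8/43 + 5·25/86 + 6·18/43
 = 18/43 + 32/43 + 125/86 + 108/43
 = 441/86

5.1279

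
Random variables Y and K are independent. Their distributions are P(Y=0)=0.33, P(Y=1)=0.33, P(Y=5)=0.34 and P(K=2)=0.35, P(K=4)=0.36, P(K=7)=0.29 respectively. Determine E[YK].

E[YK] = Σ_y Σ_k yk · P(Y=y)P(K=k)
 = 0·0.1155 + 0·0.1188 + 0·0.0957 + 2·0.1155 + 4·0.1188 + 7·0.0957 + 10·0.119 + 20·0.1224 + 35·0.0986
 = 0 + 0 + 0 + 0.231 + 0.4752 + 0.6699 + 1.19 + 2.448 + 3.451
 = 8.4651

8.4651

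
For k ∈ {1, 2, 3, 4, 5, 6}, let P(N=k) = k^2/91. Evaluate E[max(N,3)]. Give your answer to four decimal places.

4.9121

E[max(N,3)] = Σ max(n,3)·P(N=n)
 = 3·1/91 + 3·4/91 + 3·9/91 + 4·16/91 + 5·25/91 + 6·36/91
 = 3/91 + 12/91 + 27/91 + 64/91 + 125/91 + 216/91
 = 447/91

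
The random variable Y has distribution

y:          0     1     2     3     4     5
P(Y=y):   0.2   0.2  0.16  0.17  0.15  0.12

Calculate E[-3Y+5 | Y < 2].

P(Y < 2) = 0.2 + 0.2 = 0.4.
E[-3Y+5 | Y < 2] = [5·0.2 + 2·0.2] / 0.4
 = 1.4 / 0.4
 = 7/2

3.5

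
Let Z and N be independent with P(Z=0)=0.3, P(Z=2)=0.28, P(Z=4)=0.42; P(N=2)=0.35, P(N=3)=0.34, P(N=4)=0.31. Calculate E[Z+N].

5.2

E[Z+N] = Σ_z Σ_n (z+n) · P(Z=z)P(N=n)
 = 2·0.105 + 3·0.102 + 4·0.093 + 4·0.098 + 5·0.0952 + 6·0.0868 + 6·0.147 + 7·0.1428 + 8·0.1302
 = 0.21 + 0.306 + 0.372 + 0.392 + 0.476 + 0.5208 + 0.882 + 0.9996 + 1.0416
 = 5.2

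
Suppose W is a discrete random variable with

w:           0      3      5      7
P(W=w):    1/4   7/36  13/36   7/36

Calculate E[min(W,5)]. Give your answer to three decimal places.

E[min(W,5)] = Σ min(w,5)·P(W=w)
 = 0·1/4 + 3·7/36 + 5·13/36 + 5·7/36
 = 0 + 7/12 + 65/36 + 35/36
 = 121/36

3.361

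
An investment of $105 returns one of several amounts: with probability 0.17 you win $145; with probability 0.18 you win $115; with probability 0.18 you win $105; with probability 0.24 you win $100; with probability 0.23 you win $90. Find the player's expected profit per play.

3.95

E[payout] = 145·0.17 + 115·0.18 + 105·0.18 + 100·0.24 + 90·0.23
 = 24.65 + 20.7 + 18.9 + 24 + 20.7
 = 108.95
Net = 108.95 - 105 = 3.95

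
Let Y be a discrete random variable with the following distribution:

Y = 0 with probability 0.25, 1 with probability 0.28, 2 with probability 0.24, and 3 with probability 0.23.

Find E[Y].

E[Y] = Σ y·P(Y=y)
 = 0·0.25 + 1·0.28 + 2·0.24 + 3·0.23
 = 0 + 0.28 + 0.48 + 0.69
 = 1.45

1.45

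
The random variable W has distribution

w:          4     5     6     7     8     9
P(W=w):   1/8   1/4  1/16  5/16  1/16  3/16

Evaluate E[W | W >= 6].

7.6

P(W >= 6) = 1/16 + 5/16 + 1/16 + 3/16 = 5/8.
E[W | W >= 6] = [6·1/16 + 7·5/16 + 8·1/16 + 9·3/16] / (5/8)
 = 19/4 / (5/8)
 = 38/5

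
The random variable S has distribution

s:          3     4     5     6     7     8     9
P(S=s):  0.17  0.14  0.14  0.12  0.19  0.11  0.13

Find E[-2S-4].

-15.74

E[-2S-4] = Σ (-2s-4)·P(S=s)
 = (-10)·0.17 + (-12)·0.14 + (-14)·0.14 + (-16)·0.12 + (-18)·0.19 + (-20)·0.11 + (-22)·0.13
 = (-1.7) + (-1.68) + (-1.96) + (-1.92) + (-3.42) + (-2.2) + (-2.86)
 = -15.74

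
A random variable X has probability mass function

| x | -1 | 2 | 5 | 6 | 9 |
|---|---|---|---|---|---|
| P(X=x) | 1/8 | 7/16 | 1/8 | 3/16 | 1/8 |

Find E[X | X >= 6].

P(X >= 6) = 3/16 + 1/8 = 5/16.
E[X | X >= 6] = [6·3/16 + 9·1/8] / (5/16)
 = 9/4 / (5/16)
 = 36/5

7.2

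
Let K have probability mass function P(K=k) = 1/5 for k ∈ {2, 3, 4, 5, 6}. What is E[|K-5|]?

E[|K-5|] = Σ |k-5|·P(K=k)
 = 3·1/5 + 2·1/5 + 1·1/5 + 0·1/5 + 1·1/5
 = 3/5 + 2/5 + 1/5 + 0 + 1/5
 = 7/5

1.4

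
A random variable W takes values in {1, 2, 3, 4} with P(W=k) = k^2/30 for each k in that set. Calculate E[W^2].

11.8

E[W^2] = Σ w^2·P(W=w)
 = 1·1/30 + 4·2/15 + 9·3/10 + 16·8/15
 = 1/30 + 8/15 + 27/10 + 128/15
 = 59/5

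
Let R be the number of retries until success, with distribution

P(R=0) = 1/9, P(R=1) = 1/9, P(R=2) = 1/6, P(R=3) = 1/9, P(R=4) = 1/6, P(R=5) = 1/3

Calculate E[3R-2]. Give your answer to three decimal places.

E[3R-2] = Σ (3r-2)·P(R=r)
 = (-2)·1/9 + 1·1/9 + 4·1/6 + 7·1/9 + 10·1/6 + 13·1/3
 = (-2/9) + 1/9 + 2/3 + 7/9 + 5/3 + 13/3
 = 22/3

7.333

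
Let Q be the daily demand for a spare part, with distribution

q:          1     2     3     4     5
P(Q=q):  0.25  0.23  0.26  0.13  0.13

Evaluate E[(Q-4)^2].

E[(Q-4)^2] = Σ (q-4)^2·P(Q=q)
 = 9·0.25 + 4·0.23 + 1·0.26 + 0·0.13 + 1·0.13
 = 2.25 + 0.92 + 0.26 + 0 + 0.13
 = 3.56

3.56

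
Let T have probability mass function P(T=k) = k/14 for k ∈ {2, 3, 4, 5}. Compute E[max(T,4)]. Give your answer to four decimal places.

E[max(T,4)] = Σ max(t,4)·P(T=t)
 = 4·1/7 + 4·3/14 + 4·2/7 + 5·5/14
 = 4/7 + 6/7 + 8/7 + 25/14
 = 61/14

4.3571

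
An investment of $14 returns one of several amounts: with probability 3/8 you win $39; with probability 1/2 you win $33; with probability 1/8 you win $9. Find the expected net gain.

E[payout] = 39·3/8 + 33·1/2 + 9·1/8
 = 117/8 + 33/2 + 9/8
 = 129/4
Net = 129/4 - 14 = 73/4

18.25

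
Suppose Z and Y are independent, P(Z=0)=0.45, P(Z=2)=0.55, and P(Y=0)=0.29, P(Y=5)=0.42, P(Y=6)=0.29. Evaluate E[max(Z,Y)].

4.159

E[max(Z,Y)] = Σ_z Σ_y max(z,y) · P(Z=z)P(Y=y)
 = 0·0.1305 + 5·0.189 + 6·0.1305 + 2·0.1595 + 5·0.231 + 6·0.1595
 = 0 + 0.945 + 0.783 + 0.319 + 1.155 + 0.957
 = 4.159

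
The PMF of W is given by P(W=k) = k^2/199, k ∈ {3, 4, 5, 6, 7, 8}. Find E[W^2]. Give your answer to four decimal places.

43.9950

E[W^2] = Σ w^2·P(W=w)
 = 9·9/199 + 16·16/199 + 25·25/199 + 36·36/199 + 49·49/199 + 64·64/199
 = 81/199 + 256/199 + 625/199 + 1296/199 + 2401/199 + 4096/199
 = 8755/199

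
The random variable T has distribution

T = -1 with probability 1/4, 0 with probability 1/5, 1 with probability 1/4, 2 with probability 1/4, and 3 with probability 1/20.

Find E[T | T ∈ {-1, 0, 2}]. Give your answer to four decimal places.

0.3571

P(T ∈ {-1, 0, 2}) = 1/4 + 1/5 + 1/4 = 7/10.
E[T | T ∈ {-1, 0, 2}] = [(-1)·1/4 + 0·1/5 + 2·1/4] / (7/10)
 = 1/4 / (7/10)
 = 5/14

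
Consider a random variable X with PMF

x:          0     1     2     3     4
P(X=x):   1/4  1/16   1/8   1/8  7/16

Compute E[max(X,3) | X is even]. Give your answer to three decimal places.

P(X is even) = 1/4 + 1/8 + 7/16 = 13/16.
E[max(X,3) | X is even] = [3·1/4 + 3·1/8 + 4·7/16] / (13/16)
 = 23/8 / (13/16)
 = 46/13

3.538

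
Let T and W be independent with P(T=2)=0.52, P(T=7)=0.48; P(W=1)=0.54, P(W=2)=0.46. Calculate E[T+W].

E[T+W] = Σ_t Σ_w (t+w) · P(T=t)P(W=w)
 = 3·0.2808 + 4·0.2392 + 8·0.2592 + 9·0.2208
 = 0.8424 + 0.9568 + 2.0736 + 1.9872
 = 5.86

5.86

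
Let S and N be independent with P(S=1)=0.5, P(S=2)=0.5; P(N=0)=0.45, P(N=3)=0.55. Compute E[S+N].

E[S+N] = Σ_s Σ_n (s+n) · P(S=s)P(N=n)
 = 1·0.225 + 4·0.275 + 2·0.225 + 5·0.275
 = 0.225 + 1.1 + 0.45 + 1.375
 = 3.15

3.15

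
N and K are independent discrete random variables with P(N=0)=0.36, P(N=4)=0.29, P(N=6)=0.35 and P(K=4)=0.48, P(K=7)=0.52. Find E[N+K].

8.82

E[N+K] = Σ_n Σ_k (n+k) · P(N=n)P(K=k)
 = 4·0.1728 + 7·0.1872 + 8·0.1392 + 11·0.1508 + 10·0.168 + 13·0.182
 = 0.6912 + 1.3104 + 1.1136 + 1.6588 + 1.68 + 2.366
 = 8.82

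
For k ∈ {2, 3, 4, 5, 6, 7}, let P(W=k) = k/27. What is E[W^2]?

E[W^2] = Σ w^2·P(W=w)
 = 4·2/27 + 9·1/9 + 16·4/27 + 25·5/27 + 36·2/9 + 49·7/27
 = 8/27 + 1 + 64/27 + 125/27 + 8 + 343/27
 = 29

29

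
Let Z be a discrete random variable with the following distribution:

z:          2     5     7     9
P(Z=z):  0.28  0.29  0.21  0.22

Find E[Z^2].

36.48

E[Z^2] = Σ z^2·P(Z=z)
 = 4·0.28 + 25·0.29 + 49·0.21 + 81·0.22
 = 1.12 + 7.25 + 10.29 + 17.82
 = 36.48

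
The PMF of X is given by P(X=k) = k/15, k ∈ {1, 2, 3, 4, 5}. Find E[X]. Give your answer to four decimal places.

3.6667

E[X] = Σ x·P(X=x)
 = 1·1/15 + 2·2/15 + 3·1/5 + 4·4/15 + 5·1/3
 = 1/15 + 4/15 + 3/5 + 16/15 + 5/3
 = 11/3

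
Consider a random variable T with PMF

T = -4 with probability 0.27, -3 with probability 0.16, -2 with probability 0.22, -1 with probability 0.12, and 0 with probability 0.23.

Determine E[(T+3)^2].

E[(T+3)^2] = Σ (t+3)^2·P(T=t)
 = 1·0.27 + 0·0.16 + 1·0.22 + 4·0.12 + 9·0.23
 = 0.27 + 0 + 0.22 + 0.48 + 2.07
 = 3.04

3.04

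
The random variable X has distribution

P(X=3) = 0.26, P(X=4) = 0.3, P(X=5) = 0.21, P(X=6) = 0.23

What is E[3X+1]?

E[3X+1] = Σ (3x+1)·P(X=x)
 = 10·0.26 + 13·0.3 + 16·0.21 + 19·0.23
 = 2.6 + 3.9 + 3.36 + 4.37
 = 14.23

14.23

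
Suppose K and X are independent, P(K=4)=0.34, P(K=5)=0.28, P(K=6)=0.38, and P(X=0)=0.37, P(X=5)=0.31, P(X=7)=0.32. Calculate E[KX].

E[KX] = Σ_k Σ_x kx · P(K=k)P(X=x)
 = 0·0.1258 + 20·0.1054 + 28·0.1088 + 0·0.1036 + 25·0.0868 + 35·0.0896 + 0·0.1406 + 30·0.1178 + 42·0.1216
 = 0 + 2.108 + 3.0464 + 0 + 2.17 + 3.136 + 0 + 3.534 + 5.1072
 = 19.1016

19.1016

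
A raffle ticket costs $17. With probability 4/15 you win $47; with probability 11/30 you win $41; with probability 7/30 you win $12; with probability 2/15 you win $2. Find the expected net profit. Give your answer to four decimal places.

E[payout] = 47·4/15 + 41·11/30 + 12·7/30 + 2·2/15
 = 188/15 + 451/30 + 14/5 + 4/15
 = 919/30
Net = 919/30 - 17 = 409/30

13.6333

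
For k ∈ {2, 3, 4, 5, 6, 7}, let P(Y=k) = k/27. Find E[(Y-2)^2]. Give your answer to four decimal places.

E[(Y-2)^2] = Σ (y-2)^2·P(Y=y)
 = 0·2/27 + 1·1/9 + 4·4/27 + 9·5/27 + 16·2/9 + 25·7/27
 = 0 + 1/9 + 16/27 + 5/3 + 32/9 + 175/27
 = 335/27

12.4074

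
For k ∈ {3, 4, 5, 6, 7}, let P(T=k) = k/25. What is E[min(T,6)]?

5.12

E[min(T,6)] = Σ min(t,6)·P(T=t)
 = 3·3/25 + 4·4/25 + 5·1/5 + 6·6/25 + 6·7/25
 = 9/25 + 16/25 + 1 + 36/25 + 42/25
 = 128/25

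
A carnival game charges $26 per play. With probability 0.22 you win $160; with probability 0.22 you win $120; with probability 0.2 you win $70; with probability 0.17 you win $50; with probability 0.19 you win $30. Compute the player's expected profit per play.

E[payout] = 160·0.22 + 120·0.22 + 70·0.2 + 50·0.17 + 30·0.19
 = 35.2 + 26.4 + 14 + 8.5 + 5.7
 = 89.8
Net = 89.8 - 26 = 63.8

63.8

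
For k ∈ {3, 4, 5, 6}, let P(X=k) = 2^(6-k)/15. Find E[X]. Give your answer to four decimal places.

3.7333

E[X] = Σ x·P(X=x)
 = 3·8/15 + 4·4/15 + 5·2/15 + 6·1/15
 = 8/5 + 16/15 + 2/3 + 2/5
 = 56/15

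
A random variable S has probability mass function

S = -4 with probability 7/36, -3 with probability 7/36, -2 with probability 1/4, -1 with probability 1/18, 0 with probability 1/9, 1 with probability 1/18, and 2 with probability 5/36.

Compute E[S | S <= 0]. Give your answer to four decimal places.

-2.3793

P(S <= 0) = 7/36 + 7/36 + 1/4 + 1/18 + 1/9 = 29/36.
E[S | S <= 0] = [(-4)·7/36 + (-3)·7/36 + (-2)·1/4 + (-1)·1/18 + 0·1/9] / (29/36)
 = -23/12 / (29/36)
 = -69/29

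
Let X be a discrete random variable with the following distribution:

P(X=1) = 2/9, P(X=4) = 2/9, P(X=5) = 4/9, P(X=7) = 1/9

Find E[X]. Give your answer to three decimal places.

E[X] = Σ x·P(X=x)
 = 1·2/9 + 4·2/9 + 5·4/9 + 7·1/9
 = 2/9 + 8/9 + 20/9 + 7/9
 = 37/9

4.111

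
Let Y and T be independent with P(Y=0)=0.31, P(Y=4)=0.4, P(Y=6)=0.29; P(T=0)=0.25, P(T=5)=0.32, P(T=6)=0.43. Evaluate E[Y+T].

E[Y+T] = Σ_y Σ_t (y+t) · P(Y=y)P(T=t)
 = 0·0.0775 + 5·0.0992 + 6·0.1333 + 4·0.1 + 9·0.128 + 10·0.172 + 6·0.0725 + 11·0.0928 + 12·0.1247
 = 0 + 0.496 + 0.7998 + 0.4 + 1.152 + 1.72 + 0.435 + 1.0208 + 1.4964
 = 7.52

7.52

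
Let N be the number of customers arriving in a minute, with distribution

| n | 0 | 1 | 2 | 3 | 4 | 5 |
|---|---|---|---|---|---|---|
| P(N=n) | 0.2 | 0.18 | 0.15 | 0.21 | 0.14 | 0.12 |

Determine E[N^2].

7.91

E[N^2] = Σ n^2·P(N=n)
 = 0·0.2 + 1·0.18 + 4·0.15 + 9·0.21 + 16·0.14 + 25·0.12
 = 0 + 0.18 + 0.6 + 1.89 + 2.24 + 3
 = 7.91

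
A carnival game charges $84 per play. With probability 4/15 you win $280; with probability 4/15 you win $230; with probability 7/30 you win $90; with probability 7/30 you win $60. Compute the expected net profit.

E[payout] = 280·4/15 + 230·4/15 + 90·7/30 + 60·7/30
 = 224/3 + 184/3 + 21 + 14
 = 171
Net = 171 - 84 = 87

87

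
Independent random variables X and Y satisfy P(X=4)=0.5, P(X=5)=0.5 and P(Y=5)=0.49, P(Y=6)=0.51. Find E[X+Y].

10.01

E[X+Y] = Σ_x Σ_y (x+y) · P(X=x)P(Y=y)
 = 9·0.245 + 10·0.255 + 10·0.245 + 11·0.255
 = 2.205 + 2.55 + 2.45 + 2.805
 = 10.01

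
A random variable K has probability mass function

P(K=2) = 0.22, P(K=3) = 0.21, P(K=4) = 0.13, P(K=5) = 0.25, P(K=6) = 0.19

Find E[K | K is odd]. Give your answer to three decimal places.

P(K is odd) = 0.21 + 0.25 = 0.46.
E[K | K is odd] = [3·0.21 + 5·0.25] / 0.46
 = 1.88 / 0.46
 = 94/23

4.087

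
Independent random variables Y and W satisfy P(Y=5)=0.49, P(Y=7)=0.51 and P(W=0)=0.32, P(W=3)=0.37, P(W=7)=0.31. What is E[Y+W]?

E[Y+W] = Σ_y Σ_w (y+w) · P(Y=y)P(W=w)
 = 5·0.1568 + 8·0.1813 + 12·0.1519 + 7·0.1632 + 10·0.1887 + 14·0.1581
 = 0.784 + 1.4504 + 1.8228 + 1.1424 + 1.887 + 2.2134
 = 9.3

9.3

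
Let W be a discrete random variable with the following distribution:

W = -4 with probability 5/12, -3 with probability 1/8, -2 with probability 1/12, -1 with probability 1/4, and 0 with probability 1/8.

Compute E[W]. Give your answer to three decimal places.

-2.458

E[W] = Σ w·P(W=w)
 = (-4)·5/12 + (-3)·1/8 + (-2)·1/12 + (-1)·1/4 + 0·1/8
 = (-5/3) + (-3/8) + (-1/6) + (-1/4) + 0
 = -59/24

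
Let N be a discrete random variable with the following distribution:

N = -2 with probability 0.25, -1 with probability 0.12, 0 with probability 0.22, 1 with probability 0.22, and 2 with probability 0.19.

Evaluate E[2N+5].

E[2N+5] = Σ (2n+5)·P(N=n)
 = 1·0.25 + 3·0.12 + 5·0.22 + 7·0.22 + 9·0.19
 = 0.25 + 0.36 + 1.1 + 1.54 + 1.71
 = 4.96

4.96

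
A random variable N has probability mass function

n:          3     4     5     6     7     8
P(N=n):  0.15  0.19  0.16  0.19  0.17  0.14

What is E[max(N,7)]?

7.14

E[max(N,7)] = Σ max(n,7)·P(N=n)
 = 7·0.15 + 7·0.19 + 7·0.16 + 7·0.19 + 7·0.17 + 8·0.14
 = 1.05 + 1.33 + 1.12 + 1.33 + 1.19 + 1.12
 = 7.14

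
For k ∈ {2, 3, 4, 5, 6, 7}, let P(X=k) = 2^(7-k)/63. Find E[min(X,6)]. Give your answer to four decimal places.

E[min(X,6)] = Σ min(x,6)·P(X=x)
 = 2·32/63 + 3·16/63 + 4·8/63 + 5·4/63 + 6·2/63 + 6·1/63
 = 64/63 + 16/21 + 32/63 + 20/63 + 4/21 + 2/21
 = 26/9

2.8889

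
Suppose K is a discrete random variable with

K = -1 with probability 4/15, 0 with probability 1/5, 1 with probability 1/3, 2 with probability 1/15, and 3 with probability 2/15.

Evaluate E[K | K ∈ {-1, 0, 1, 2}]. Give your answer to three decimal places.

P(K ∈ {-1, 0, 1, 2}) = 4/15 + 1/5 + 1/3 + 1/15 = 13/15.
E[K | K ∈ {-1, 0, 1, 2}] = [(-1)·4/15 + 0·1/5 + 1·1/3 + 2·1/15] / (13/15)
 = 1/5 / (13/15)
 = 3/13

0.231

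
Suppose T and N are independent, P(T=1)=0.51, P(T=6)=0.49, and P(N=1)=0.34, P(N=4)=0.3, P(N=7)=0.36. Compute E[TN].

E[TN] = Σ_t Σ_n tn · P(T=t)P(N=n)
 = 1·0.1734 + 4·0.153 + 7·0.1836 + 6·0.1666 + 24·0.147 + 42·0.1764
 = 0.1734 + 0.612 + 1.2852 + 0.9996 + 3.528 + 7.4088
 = 14.007

14.007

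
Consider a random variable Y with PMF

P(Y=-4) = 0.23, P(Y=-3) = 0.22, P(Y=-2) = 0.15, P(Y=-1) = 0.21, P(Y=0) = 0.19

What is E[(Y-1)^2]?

11.65

E[(Y-1)^2] = Σ (y-1)^2·P(Y=y)
 = 25·0.23 + 16·0.22 + 9·0.15 + 4·0.21 + 1·0.19
 = 5.75 + 3.52 + 1.35 + 0.84 + 0.19
 = 11.65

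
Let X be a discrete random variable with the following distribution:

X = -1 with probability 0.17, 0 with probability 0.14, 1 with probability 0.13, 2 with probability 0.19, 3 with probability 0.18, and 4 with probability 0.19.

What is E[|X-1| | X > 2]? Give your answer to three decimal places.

2.514

P(X > 2) = 0.18 + 0.19 = 0.37.
E[|X-1| | X > 2] = [2·0.18 + 3·0.19] / 0.37
 = 0.93 / 0.37
 = 93/37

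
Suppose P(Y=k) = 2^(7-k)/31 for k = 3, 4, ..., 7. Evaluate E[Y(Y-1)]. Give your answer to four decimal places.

E[Y(Y-1)] = Σ y(y-1)·P(Y=y)
 = 6·16/31 + 12·8/31 + 20·4/31 + 30·2/31 + 42·1/31
 = 96/31 + 96/31 + 80/31 + 60/31 + 42/31
 = 374/31

12.0645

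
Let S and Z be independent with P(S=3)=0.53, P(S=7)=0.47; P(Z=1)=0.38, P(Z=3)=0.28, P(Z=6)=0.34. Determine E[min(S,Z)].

2.7194

E[min(S,Z)] = Σ_s Σ_z min(s,z) · P(S=s)P(Z=z)
 = 1·0.2014 + 3·0.1484 + 3·0.1802 + 1·0.1786 + 3·0.1316 + 6·0.1598
 = 0.2014 + 0.4452 + 0.5406 + 0.1786 + 0.3948 + 0.9588
 = 2.7194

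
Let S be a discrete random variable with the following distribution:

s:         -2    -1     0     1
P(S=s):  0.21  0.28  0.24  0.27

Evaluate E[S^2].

1.39

E[S^2] = Σ s^2·P(S=s)
 = 4·0.21 + 1·0.28 + 0·0.24 + 1·0.27
 = 0.84 + 0.28 + 0 + 0.27
 = 1.39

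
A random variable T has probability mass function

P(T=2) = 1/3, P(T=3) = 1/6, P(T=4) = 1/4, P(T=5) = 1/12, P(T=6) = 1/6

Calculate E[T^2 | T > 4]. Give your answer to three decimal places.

32.333

P(T > 4) = 1/12 + 1/6 = 1/4.
E[T^2 | T > 4] = [25·1/12 + 36·1/6] / (1/4)
 = 97/12 / (1/4)
 = 97/3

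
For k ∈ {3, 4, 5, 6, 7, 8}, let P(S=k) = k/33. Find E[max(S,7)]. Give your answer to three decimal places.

7.242

E[max(S,7)] = Σ max(s,7)·P(S=s)
 = 7·1/11 + 7·4/33 + 7·5/33 + 7·2/11 + 7·7/33 + 8·8/33
 = 7/11 + 28/33 + 35/33 + 14/11 + 49/33 + 64/33
 = 239/33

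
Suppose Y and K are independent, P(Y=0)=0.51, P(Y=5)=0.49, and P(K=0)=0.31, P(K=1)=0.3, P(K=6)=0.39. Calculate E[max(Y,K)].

E[max(Y,K)] = Σ_y Σ_k max(y,k) · P(Y=y)P(K=k)
 = 0·0.1581 + 1·0.153 + 6·0.1989 + 5·0.1519 + 5·0.147 + 6·0.1911
 = 0 + 0.153 + 1.1934 + 0.7595 + 0.735 + 1.1466
 = 3.9875

3.9875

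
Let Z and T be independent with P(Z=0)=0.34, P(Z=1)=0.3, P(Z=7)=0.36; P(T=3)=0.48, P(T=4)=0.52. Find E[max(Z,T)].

4.7728

E[max(Z,T)] = Σ_z Σ_t max(z,t) · P(Z=z)P(T=t)
 = 3·0.1632 + 4·0.1768 + 3·0.144 + 4·0.156 + 7·0.1728 + 7·0.1872
 = 0.4896 + 0.7072 + 0.432 + 0.624 + 1.2096 + 1.3104
 = 4.7728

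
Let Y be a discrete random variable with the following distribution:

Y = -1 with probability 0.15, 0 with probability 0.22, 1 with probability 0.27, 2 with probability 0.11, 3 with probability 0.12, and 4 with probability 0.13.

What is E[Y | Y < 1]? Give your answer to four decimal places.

-0.4054

P(Y < 1) = 0.15 + 0.22 = 0.37.
E[Y | Y < 1] = [(-1)·0.15 + 0·0.22] / 0.37
 = -0.15 / 0.37
 = -15/37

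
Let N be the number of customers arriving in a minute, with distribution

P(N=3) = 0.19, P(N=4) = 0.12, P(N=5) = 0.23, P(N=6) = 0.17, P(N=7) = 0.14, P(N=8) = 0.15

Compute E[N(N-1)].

E[N(N-1)] = Σ n(n-1)·P(N=n)
 = 6·0.19 + 12·0.12 + 20·0.23 + 30·0.17 + 42·0.14 + 56·0.15
 = 1.14 + 1.44 + 4.6 + 5.1 + 5.88 + 8.4
 = 26.56

26.56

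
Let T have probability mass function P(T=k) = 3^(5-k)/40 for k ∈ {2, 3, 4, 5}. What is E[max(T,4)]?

4.025

E[max(T,4)] = Σ max(t,4)·P(T=t)
 = 4·27/40 + 4·9/40 + 4·3/40 + 5·1/40
 = 27/10 + 9/10 + 3/10 + 1/8
 = 161/40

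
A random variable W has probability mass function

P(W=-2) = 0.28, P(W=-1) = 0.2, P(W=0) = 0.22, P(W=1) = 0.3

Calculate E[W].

-0.46

E[W] = Σ w·P(W=w)
 = (-2)·0.28 + (-1)·0.2 + 0·0.22 + 1·0.3
 = (-0.56) + (-0.2) + 0 + 0.3
 = -0.46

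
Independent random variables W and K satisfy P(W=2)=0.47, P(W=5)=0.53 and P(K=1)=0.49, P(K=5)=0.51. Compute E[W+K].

6.63

E[W+K] = Σ_w Σ_k (w+k) · P(W=w)P(K=k)
 = 3·0.2303 + 7·0.2397 + 6·0.2597 + 10·0.2703
 = 0.6909 + 1.6779 + 1.5582 + 2.703
 = 6.63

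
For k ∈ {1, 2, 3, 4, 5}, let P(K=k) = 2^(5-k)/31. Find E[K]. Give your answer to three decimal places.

E[K] = Σ k·P(K=k)
 = 1·16/31 + 2·8/31 + 3·4/31 + 4·2/31 + 5·1/31
 = 16/31 + 16/31 + 12/31 + 8/31 + 5/31
 = 57/31

1.839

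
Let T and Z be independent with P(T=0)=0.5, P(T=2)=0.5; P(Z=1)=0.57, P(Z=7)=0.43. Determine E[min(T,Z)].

0.715

E[min(T,Z)] = Σ_t Σ_z min(t,z) · P(T=t)P(Z=z)
 = 0·0.285 + 0·0.215 + 1·0.285 + 2·0.215
 = 0 + 0 + 0.285 + 0.43
 = 0.715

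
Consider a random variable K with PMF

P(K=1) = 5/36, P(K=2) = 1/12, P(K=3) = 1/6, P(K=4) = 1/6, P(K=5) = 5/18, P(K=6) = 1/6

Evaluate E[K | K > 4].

P(K > 4) = 5/18 + 1/6 = 4/9.
E[K | K > 4] = [5·5/18 + 6·1/6] / (4/9)
 = 43/18 / (4/9)
 = 43/8

5.375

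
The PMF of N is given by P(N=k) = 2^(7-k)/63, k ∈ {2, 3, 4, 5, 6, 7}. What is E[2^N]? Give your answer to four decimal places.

E[2^N] = Σ 2^n·P(N=n)
 = 4·32/63 + 8·16/63 + 16·8/63 + 32·4/63 + 64·2/63 + 128·1/63
 = 128/63 + 128/63 + 128/63 + 128/63 + 128/63 + 128/63
 = 256/21

12.1905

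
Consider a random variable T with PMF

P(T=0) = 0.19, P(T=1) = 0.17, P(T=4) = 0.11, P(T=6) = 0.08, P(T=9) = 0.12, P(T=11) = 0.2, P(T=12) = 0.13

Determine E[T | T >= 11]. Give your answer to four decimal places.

11.3939

P(T >= 11) = 0.2 + 0.13 = 0.33.
E[T | T >= 11] = [11·0.2 + 12·0.13] / 0.33
 = 3.76 / 0.33
 = 376/33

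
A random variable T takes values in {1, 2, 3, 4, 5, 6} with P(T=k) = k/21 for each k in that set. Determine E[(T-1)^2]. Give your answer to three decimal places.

13.333

E[(T-1)^2] = Σ (t-1)^2·P(T=t)
 = 0·1/21 + 1·2/21 + 4·1/7 + 9·4/21 + 16·5/21 + 25·2/7
 = 0 + 2/21 + 4/7 + 12/7 + 80/21 + 50/7
 = 40/3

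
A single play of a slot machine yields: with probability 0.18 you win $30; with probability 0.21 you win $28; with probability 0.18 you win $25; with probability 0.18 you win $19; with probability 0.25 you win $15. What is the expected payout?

22.95

E[payout] = 30·0.18 + 28·0.21 + 25·0.18 + 19·0.18 + 15·0.25
 = 5.4 + 5.88 + 4.5 + 3.42 + 3.75
 = 22.95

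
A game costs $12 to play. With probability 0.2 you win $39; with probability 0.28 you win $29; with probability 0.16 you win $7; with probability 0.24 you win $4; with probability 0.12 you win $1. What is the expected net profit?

E[payout] = 39·0.2 + 29·0.28 + 7·0.16 + 4·0.24 + 1·0.12
 = 7.8 + 8.12 + 1.12 + 0.96 + 0.12
 = 18.12
Net = 18.12 - 12 = 6.12

6.12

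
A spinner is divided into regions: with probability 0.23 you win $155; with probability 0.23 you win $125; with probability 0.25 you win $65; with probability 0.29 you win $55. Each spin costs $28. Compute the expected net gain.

68.6

E[payout] = 155·0.23 + 125·0.23 + 65·0.25 + 55·0.29
 = 35.65 + 28.75 + 16.25 + 15.95
 = 96.6
Net = 96.6 - 28 = 68.6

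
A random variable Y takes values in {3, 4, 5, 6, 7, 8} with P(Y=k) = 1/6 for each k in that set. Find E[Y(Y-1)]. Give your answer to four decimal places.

E[Y(Y-1)] = Σ y(y-1)·P(Y=y)
 = 6·1/6 + 12·1/6 + 20·1/6 + 30·1/6 + 42·1/6 + 56·1/6
 = 1 + 2 + 10/3 + 5 + 7 + 28/3
 = 83/3

27.6667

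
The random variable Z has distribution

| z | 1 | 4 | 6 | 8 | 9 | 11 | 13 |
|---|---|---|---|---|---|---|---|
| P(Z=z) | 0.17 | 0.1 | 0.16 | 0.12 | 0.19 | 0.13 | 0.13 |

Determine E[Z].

E[Z] = Σ z·P(Z=z)
 = 1·0.17 + 4·0.1 + 6·0.16 + 8·0.12 + 9·0.19 + 11·0.13 + 13·0.13
 = 0.17 + 0.4 + 0.96 + 0.96 + 1.71 + 1.43 + 1.69
 = 7.32

7.32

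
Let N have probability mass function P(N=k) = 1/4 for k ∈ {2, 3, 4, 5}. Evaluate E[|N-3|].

E[|N-3|] = Σ |n-3|·P(N=n)
 = 1·1/4 + 0·1/4 + 1·1/4 + 2·1/4
 = 1/4 + 0 + 1/4 + 1/2
 = 1

1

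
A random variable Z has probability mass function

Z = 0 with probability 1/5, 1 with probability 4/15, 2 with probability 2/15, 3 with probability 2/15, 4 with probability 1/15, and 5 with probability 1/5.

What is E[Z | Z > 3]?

4.75

P(Z > 3) = 1/15 + 1/5 = 4/15.
E[Z | Z > 3] = [4·1/15 + 5·1/5] / (4/15)
 = 19/15 / (4/15)
 = 19/4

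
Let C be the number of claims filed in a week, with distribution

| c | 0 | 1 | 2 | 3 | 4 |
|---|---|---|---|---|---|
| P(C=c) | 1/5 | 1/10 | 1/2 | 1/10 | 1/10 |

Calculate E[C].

1.8

E[C] = Σ c·P(C=c)
 = 0·1/5 + 1·1/10 + 2·1/2 + 3·1/10 + 4·1/10
 = 0 + 1/10 + 1 + 3/10 + 2/5
 = 9/5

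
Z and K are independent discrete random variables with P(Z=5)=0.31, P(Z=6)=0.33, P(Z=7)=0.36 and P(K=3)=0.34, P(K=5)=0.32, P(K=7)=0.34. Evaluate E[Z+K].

11.05

E[Z+K] = Σ_z Σ_k (z+k) · P(Z=z)P(K=k)
 = 8·0.1054 + 10·0.0992 + 12·0.1054 + 9·0.1122 + 11·0.1056 + 13·0.1122 + 10·0.1224 + 12·0.1152 + 14·0.1224
 = 0.8432 + 0.992 + 1.2648 + 1.0098 + 1.1616 + 1.4586 + 1.224 + 1.3824 + 1.7136
 = 11.05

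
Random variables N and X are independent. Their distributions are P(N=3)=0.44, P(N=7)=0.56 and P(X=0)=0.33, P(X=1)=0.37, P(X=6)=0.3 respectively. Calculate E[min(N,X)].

1.774

E[min(N,X)] = Σ_n Σ_x min(n,x) · P(N=n)P(X=x)
 = 0·0.1452 + 1·0.1628 + 3·0.132 + 0·0.1848 + 1·0.2072 + 6·0.168
 = 0 + 0.1628 + 0.396 + 0 + 0.2072 + 1.008
 = 1.774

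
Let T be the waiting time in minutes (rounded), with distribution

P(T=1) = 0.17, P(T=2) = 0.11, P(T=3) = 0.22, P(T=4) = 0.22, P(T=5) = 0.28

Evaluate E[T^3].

E[T^3] = Σ t^3·P(T=t)
 = 1·0.17 + 8·0.11 + 27·0.22 + 64·0.22 + 125·0.28
 = 0.17 + 0.88 + 5.94 + 14.08 + 35
 = 56.07

56.07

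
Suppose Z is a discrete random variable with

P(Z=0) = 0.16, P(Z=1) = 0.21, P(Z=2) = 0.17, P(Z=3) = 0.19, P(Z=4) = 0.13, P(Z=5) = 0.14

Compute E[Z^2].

E[Z^2] = Σ z^2·P(Z=z)
 = 0·0.16 + 1·0.21 + 4·0.17 + 9·0.19 + 16·0.13 + 25·0.14
 = 0 + 0.21 + 0.68 + 1.71 + 2.08 + 3.5
 = 8.18

8.18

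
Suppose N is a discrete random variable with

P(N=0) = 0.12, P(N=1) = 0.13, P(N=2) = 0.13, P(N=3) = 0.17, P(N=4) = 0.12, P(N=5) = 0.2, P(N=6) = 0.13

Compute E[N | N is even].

P(N is even) = 0.12 + 0.13 + 0.12 + 0.13 = 0.5.
E[N | N is even] = [0·0.12 + 2·0.13 + 4·0.12 + 6·0.13] / 0.5
 = 1.52 / 0.5
 = 76/25

3.04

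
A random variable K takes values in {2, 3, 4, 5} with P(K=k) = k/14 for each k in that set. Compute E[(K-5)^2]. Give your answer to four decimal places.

2.4286

E[(K-5)^2] = Σ (k-5)^2·P(K=k)
 = 9·1/7 + 4·3/14 + 1·2/7 + 0·5/14
 = 9/7 + 6/7 + 2/7 + 0
 = 17/7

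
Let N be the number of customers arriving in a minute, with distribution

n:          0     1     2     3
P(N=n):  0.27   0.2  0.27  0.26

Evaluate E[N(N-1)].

E[N(N-1)] = Σ n(n-1)·P(N=n)
 = 0·0.27 + 0·0.2 + 2·0.27 + 6·0.26
 = 0 + 0 + 0.54 + 1.56
 = 2.1

2.1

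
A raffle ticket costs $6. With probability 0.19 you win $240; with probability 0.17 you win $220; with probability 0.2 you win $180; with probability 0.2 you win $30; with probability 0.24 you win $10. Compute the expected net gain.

E[payout] = 240·0.19 + 220·0.17 + 180·0.2 + 30·0.2 + 10·0.24
 = 45.6 + 37.4 + 36 + 6 + 2.4
 = 127.4
Net = 127.4 - 6 = 121.4

121.4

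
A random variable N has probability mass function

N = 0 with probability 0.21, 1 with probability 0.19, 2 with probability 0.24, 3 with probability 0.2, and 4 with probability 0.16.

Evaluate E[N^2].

5.51

E[N^2] = Σ n^2·P(N=n)
 = 0·0.21 + 1·0.19 + 4·0.24 + 9·0.2 + 16·0.16
 = 0 + 0.19 + 0.96 + 1.8 + 2.56
 = 5.51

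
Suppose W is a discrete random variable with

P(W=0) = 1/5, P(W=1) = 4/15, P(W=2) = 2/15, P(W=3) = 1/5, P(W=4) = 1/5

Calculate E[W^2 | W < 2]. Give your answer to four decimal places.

P(W < 2) = 1/5 + 4/15 = 7/15.
E[W^2 | W < 2] = [0·1/5 + 1·4/15] / (7/15)
 = 4/15 / (7/15)
 = 4/7

0.5714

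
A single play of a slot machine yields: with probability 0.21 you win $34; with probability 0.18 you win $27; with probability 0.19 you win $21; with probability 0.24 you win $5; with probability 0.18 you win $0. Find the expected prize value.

E[payout] = 34·0.21 + 27·0.18 + 21·0.19 + 5·0.24 + 0·0.18
 = 7.14 + 4.86 + 3.99 + 1.2 + 0
 = 17.19

17.19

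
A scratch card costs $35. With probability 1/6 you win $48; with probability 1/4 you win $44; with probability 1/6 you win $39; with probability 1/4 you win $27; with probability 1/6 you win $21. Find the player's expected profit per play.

0.75

E[payout] = 48·1/6 + 44·1/4 + 39·1/6 + 27·1/4 + 21·1/6
 = 8 + 11 + 13/2 + 27/4 + 7/2
 = 143/4
Net = 143/4 - 35 = 3/4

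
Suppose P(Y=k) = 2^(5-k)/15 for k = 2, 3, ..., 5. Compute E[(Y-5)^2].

6

E[(Y-5)^2] = Σ (y-5)^2·P(Y=y)
 = 9·8/15 + 4·4/15 + 1·2/15 + 0·1/15
 = 24/5 + 16/15 + 2/15 + 0
 = 6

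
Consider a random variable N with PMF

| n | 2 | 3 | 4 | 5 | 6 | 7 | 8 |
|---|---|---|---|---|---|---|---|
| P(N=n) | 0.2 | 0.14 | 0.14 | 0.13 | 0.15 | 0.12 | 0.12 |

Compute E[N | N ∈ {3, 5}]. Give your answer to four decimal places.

3.9630

P(N ∈ {3, 5}) = 0.14 + 0.13 = 0.27.
E[N | N ∈ {3, 5}] = [3·0.14 + 5·0.13] / 0.27
 = 1.07 / 0.27
 = 107/27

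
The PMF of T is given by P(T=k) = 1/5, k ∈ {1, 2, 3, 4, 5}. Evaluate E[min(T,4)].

E[min(T,4)] = Σ min(t,4)·P(T=t)
 = 1·1/5 + 2·1/5 + 3·1/5 + 4·1/5 + 4·1/5
 = 1/5 + 2/5 + 3/5 + 4/5 + 4/5
 = 14/5

2.8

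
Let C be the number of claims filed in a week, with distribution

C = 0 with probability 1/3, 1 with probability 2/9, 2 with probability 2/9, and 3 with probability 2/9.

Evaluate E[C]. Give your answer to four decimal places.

1.3333

E[C] = Σ c·P(C=c)
 = 0·1/3 + 1·2/9 + 2·2/9 + 3·2/9
 = 0 + 2/9 + 4/9 + 2/3
 = 4/3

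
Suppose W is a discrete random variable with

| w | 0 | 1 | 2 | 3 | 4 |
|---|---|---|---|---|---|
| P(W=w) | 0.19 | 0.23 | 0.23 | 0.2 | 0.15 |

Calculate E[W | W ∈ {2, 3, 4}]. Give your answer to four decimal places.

2.8621

P(W ∈ {2, 3, 4}) = 0.23 + 0.2 + 0.15 = 0.58.
E[W | W ∈ {2, 3, 4}] = [2·0.23 + 3·0.2 + 4·0.15] / 0.58
 = 1.66 / 0.58
 = 83/29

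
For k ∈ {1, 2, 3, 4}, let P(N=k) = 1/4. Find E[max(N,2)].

2.75

E[max(N,2)] = Σ max(n,2)·P(N=n)
 = 2·1/4 + 2·1/4 + 3·1/4 + 4·1/4
 = 1/2 + 1/2 + 3/4 + 1
 = 11/4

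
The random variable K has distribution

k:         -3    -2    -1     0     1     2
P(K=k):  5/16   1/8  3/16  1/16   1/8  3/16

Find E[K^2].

E[K^2] = Σ k^2·P(K=k)
 = 9·5/16 + 4·1/8 + 1·3/16 + 0·1/16 + 1·1/8 + 4·3/16
 = 45/16 + 1/2 + 3/16 + 0 + 1/8 + 3/4
 = 35/8

4.375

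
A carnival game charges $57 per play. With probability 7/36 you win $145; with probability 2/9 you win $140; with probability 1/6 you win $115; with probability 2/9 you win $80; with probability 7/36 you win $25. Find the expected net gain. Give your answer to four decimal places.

44.1111

E[payout] = 145·7/36 + 140·2/9 + 115·1/6 + 80·2/9 + 25·7/36
 = 1015/36 + 280/9 + 115/6 + 160/9 + 175/36
 = 910/9
Net = 910/9 - 57 = 397/9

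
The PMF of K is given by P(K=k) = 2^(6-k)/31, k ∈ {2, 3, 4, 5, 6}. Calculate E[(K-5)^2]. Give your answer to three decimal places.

5.839

E[(K-5)^2] = Σ (k-5)^2·P(K=k)
 = 9·16/31 + 4·8/31 + 1·4/31 + 0·2/31 + 1·1/31
 = 144/31 + 32/31 + 4/31 + 0 + 1/31
 = 181/31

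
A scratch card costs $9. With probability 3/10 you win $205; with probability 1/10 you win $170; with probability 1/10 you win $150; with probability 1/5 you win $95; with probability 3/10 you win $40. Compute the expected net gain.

E[payout] = 205·3/10 + 170·1/10 + 150·1/10 + 95·1/5 + 40·3/10
 = 123/2 + 17 + 15 + 19 + 12
 = 249/2
Net = 249/2 - 9 = 231/2

115.5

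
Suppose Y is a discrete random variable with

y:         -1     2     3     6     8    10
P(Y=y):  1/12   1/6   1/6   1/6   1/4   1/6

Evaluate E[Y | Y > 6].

8.8

P(Y > 6) = 1/4 + 1/6 = 5/12.
E[Y | Y > 6] = [8·1/4 + 10·1/6] / (5/12)
 = 11/3 / (5/12)
 = 44/5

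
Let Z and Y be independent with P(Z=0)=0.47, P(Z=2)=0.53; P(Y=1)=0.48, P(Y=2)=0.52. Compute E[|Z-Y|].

0.9688

E[|Z-Y|] = Σ_z Σ_y |z-y| · P(Z=z)P(Y=y)
 = 1·0.2256 + 2·0.2444 + 1·0.2544 + 0·0.2756
 = 0.2256 + 0.4888 + 0.2544 + 0
 = 0.9688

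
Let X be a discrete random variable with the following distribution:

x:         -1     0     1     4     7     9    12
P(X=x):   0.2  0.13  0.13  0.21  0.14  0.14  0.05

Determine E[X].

E[X] = Σ x·P(X=x)
 = (-1)·0.2 + 0·0.13 + 1·0.13 + 4·0.21 + 7·0.14 + 9·0.14 + 12·0.05
 = (-0.2) + 0 + 0.13 + 0.84 + 0.98 + 1.26 + 0.6
 = 3.61

3.61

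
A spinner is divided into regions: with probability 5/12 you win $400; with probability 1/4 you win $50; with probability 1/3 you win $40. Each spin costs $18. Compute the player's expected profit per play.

174.5

E[payout] = 400·5/12 + 50·1/4 + 40·1/3
 = 500/3 + 25/2 + 40/3
 = 385/2
Net = 385/2 - 18 = 349/2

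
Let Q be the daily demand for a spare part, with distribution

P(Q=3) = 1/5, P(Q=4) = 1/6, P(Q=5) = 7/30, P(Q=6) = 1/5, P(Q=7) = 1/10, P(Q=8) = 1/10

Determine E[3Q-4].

11.4

E[3Q-4] = Σ (3q-4)·P(Q=q)
 = 5·1/5 + 8·1/6 + 11·7/30 + 14·1/5 + 17·1/10 + 20·1/10
 = 1 + 4/3 + 77/30 + 14/5 + 17/10 + 2
 = 57/5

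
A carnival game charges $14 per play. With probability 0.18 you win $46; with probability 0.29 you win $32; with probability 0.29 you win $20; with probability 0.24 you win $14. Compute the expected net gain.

E[payout] = 46·0.18 + 32·0.29 + 20·0.29 + 14·0.24
 = 8.28 + 9.28 + 5.8 + 3.36
 = 26.72
Net = 26.72 - 14 = 12.72

12.72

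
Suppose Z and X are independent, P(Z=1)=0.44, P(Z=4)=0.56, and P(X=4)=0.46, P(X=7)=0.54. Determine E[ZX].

E[ZX] = Σ_z Σ_x zx · P(Z=z)P(X=x)
 = 4·0.2024 + 7·0.2376 + 16·0.2576 + 28·0.3024
 = 0.8096 + 1.6632 + 4.1216 + 8.4672
 = 15.0616

15.0616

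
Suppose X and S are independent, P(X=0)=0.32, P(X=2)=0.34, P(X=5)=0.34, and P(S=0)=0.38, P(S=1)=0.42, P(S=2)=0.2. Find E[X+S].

3.2

E[X+S] = Σ_x Σ_s (x+s) · P(X=x)P(S=s)
 = 0·0.1216 + 1·0.1344 + 2·0.064 + 2·0.1292 + 3·0.1428 + 4·0.068 + 5·0.1292 + 6·0.1428 + 7·0.068
 = 0 + 0.1344 + 0.128 + 0.2584 + 0.4284 + 0.272 + 0.646 + 0.8568 + 0.476
 = 3.2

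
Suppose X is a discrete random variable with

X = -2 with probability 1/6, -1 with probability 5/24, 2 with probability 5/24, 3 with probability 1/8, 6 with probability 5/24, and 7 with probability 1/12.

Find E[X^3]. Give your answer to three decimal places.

77.083

E[X^3] = Σ x^3·P(X=x)
 = (-8)·1/6 + (-1)·5/24 + 8·5/24 + 27·1/8 + 216·5/24 + 343·1/12
 = (-4/3) + (-5/24) + 5/3 + 27/8 + 45 + 343/12
 = 925/12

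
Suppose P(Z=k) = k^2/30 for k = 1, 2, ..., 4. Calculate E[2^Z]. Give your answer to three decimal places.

11.533

E[2^Z] = Σ 2^z·P(Z=z)
 = 2·1/30 + 4·2/15 + 8·3/10 + 16·8/15
 = 1/15 + 8/15 + 12/5 + 128/15
 = 173/15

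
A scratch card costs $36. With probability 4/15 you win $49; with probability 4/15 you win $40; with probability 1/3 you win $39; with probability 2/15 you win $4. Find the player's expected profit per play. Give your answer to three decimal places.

1.267

E[payout] = 49·4/15 + 40·4/15 + 39·1/3 + 4·2/15
 = 196/15 + 32/3 + 13 + 8/15
 = 559/15
Net = 559/15 - 36 = 19/15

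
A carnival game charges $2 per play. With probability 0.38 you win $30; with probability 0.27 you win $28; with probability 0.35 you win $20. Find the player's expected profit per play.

23.96

E[payout] = 30·0.38 + 28·0.27 + 20·0.35
 = 11.4 + 7.56 + 7
 = 25.96
Net = 25.96 - 2 = 23.96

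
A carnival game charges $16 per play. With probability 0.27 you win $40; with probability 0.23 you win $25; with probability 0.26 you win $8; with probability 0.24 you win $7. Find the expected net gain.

4.31

E[payout] = 40·0.27 + 25·0.23 + 8·0.26 + 7·0.24
 = 10.8 + 5.75 + 2.08 + 1.68
 = 20.31
Net = 20.31 - 16 = 4.31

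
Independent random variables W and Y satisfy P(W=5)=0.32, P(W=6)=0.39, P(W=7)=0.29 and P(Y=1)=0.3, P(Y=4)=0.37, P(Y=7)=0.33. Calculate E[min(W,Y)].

E[min(W,Y)] = Σ_w Σ_y min(w,y) · P(W=w)P(Y=y)
 = 1·0.096 + 4·0.1184 + 5·0.1056 + 1·0.117 + 4·0.1443 + 6·0.1287 + 1·0.087 + 4·0.1073 + 7·0.0957
 = 0.096 + 0.4736 + 0.528 + 0.117 + 0.5772 + 0.7722 + 0.087 + 0.4292 + 0.6699
 = 3.7501

3.7501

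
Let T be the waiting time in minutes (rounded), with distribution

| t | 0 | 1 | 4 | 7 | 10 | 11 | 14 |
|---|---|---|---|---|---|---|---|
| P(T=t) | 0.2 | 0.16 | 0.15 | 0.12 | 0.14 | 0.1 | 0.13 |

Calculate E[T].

5.92

E[T] = Σ t·P(T=t)
 = 0·0.2 + 1·0.16 + 4·0.15 + 7·0.12 + 10·0.14 + 11·0.1 + 14·0.13
 = 0 + 0.16 + 0.6 + 0.84 + 1.4 + 1.1 + 1.82
 = 5.92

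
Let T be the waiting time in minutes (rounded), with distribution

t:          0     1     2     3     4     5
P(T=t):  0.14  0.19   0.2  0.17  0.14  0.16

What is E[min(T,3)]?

2

E[min(T,3)] = Σ min(t,3)·P(T=t)
 = 0·0.14 + 1·0.19 + 2·0.2 + 3·0.17 + 3·0.14 + 3·0.16
 = 0 + 0.19 + 0.4 + 0.51 + 0.42 + 0.48
 = 2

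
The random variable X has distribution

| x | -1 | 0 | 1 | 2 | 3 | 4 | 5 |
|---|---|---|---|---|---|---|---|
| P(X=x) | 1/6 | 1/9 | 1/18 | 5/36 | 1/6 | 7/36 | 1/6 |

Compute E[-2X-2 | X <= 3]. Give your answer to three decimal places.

-4.087

P(X <= 3) = 1/6 + 1/9 + 1/18 + 5/36 + 1/6 = 23/36.
E[-2X-2 | X <= 3] = [0·1/6 + (-2)·1/9 + (-4)·1/18 + (-6)·5/36 + (-8)·1/6] / (23/36)
 = -47/18 / (23/36)
 = -94/23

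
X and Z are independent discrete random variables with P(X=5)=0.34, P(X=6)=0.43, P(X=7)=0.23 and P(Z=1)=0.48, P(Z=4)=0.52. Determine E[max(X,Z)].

E[max(X,Z)] = Σ_x Σ_z max(x,z) · P(X=x)P(Z=z)
 = 5·0.1632 + 5·0.1768 + 6·0.2064 + 6·0.2236 + 7·0.1104 + 7·0.1196
 = 0.816 + 0.884 + 1.2384 + 1.3416 + 0.7728 + 0.8372
 = 5.89

5.89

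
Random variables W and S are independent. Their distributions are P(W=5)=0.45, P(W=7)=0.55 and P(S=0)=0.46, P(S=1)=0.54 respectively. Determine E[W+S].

6.64

E[W+S] = Σ_w Σ_s (w+s) · P(W=w)P(S=s)
 = 5·0.207 + 6·0.243 + 7·0.253 + 8·0.297
 = 1.035 + 1.458 + 1.771 + 2.376
 = 6.64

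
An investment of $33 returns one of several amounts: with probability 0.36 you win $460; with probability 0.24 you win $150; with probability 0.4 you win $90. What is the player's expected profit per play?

204.6

E[payout] = 460·0.36 + 150·0.24 + 90·0.4
 = 165.6 + 36 + 36
 = 237.6
Net = 237.6 - 33 = 204.6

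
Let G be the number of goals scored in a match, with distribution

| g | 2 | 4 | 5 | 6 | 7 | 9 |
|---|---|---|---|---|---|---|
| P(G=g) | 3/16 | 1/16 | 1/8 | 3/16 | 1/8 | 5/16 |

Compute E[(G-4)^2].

E[(G-4)^2] = Σ (g-4)^2·P(G=g)
 = 4·3/16 + 0·1/16 + 1·1/8 + 4·3/16 + 9·1/8 + 25·5/16
 = 3/4 + 0 + 1/8 + 3/4 + 9/8 + 125/16
 = 169/16

10.5625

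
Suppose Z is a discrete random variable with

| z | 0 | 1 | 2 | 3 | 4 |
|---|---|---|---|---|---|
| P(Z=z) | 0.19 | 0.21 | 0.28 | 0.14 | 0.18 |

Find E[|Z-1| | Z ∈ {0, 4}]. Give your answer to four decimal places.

P(Z ∈ {0, 4}) = 0.19 + 0.18 = 0.37.
E[|Z-1| | Z ∈ {0, 4}] = [1·0.19 + 3·0.18] / 0.37
 = 0.73 / 0.37
 = 73/37

1.9730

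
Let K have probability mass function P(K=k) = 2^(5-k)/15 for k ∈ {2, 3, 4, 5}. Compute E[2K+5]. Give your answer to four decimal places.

10.4667

E[2K+5] = Σ (2k+5)·P(K=k)
 = 9·8/15 + 11·4/15 + 13·2/15 + 15·1/15
 = 24/5 + 44/15 + 26/15 + 1
 = 157/15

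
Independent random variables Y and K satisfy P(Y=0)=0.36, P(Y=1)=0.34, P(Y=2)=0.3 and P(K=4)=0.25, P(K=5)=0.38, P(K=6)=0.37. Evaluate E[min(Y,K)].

0.94

E[min(Y,K)] = Σ_y Σ_k min(y,k) · P(Y=y)P(K=k)
 = 0·0.09 + 0·0.1368 + 0·0.1332 + 1·0.085 + 1·0.1292 + 1·0.1258 + 2·0.075 + 2·0.114 + 2·0.111
 = 0 + 0 + 0 + 0.085 + 0.1292 + 0.1258 + 0.15 + 0.228 + 0.222
 = 0.94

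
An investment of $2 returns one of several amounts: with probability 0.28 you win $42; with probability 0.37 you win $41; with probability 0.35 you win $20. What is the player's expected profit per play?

E[payout] = 42·0.28 + 41·0.37 + 20·0.35
 = 11.76 + 15.17 + 7
 = 33.93
Net = 33.93 - 2 = 31.93

31.93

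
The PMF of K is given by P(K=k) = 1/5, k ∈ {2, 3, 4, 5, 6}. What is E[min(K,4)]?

E[min(K,4)] = Σ min(k,4)·P(K=k)
 = 2·1/5 + 3·1/5 + 4·1/5 + 4·1/5 + 4·1/5
 = 2/5 + 3/5 + 4/5 + 4/5 + 4/5
 = 17/5

3.4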